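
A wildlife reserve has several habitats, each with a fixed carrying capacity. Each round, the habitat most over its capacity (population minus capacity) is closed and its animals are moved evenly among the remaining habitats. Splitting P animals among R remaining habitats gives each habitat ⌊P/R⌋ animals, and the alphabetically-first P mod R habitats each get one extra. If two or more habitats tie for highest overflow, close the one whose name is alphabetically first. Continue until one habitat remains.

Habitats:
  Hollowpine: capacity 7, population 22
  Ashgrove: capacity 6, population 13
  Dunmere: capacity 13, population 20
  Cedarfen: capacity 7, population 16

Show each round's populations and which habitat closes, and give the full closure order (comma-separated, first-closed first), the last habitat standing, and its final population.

Round 1: Ashgrove=13 Cedarfen=16 Dunmere=20 Hollowpine=22 → close Hollowpine (overflow 15)
  22÷3 = 7 each, +1 to first 1
Round 2: Ashgrove=21 Cedarfen=23 Dunmere=27 → close Cedarfen (overflow 16)
  23÷2 = 11 each, +1 to first 1
Round 3: Ashgrove=33 Dunmere=38 → close Ashgrove (overflow 27)
  33÷1 = 33 each, +1 to first 0

Closure order: Hollowpine, Cedarfen, Ashgrove
Last habitat: Dunmere with 71 animals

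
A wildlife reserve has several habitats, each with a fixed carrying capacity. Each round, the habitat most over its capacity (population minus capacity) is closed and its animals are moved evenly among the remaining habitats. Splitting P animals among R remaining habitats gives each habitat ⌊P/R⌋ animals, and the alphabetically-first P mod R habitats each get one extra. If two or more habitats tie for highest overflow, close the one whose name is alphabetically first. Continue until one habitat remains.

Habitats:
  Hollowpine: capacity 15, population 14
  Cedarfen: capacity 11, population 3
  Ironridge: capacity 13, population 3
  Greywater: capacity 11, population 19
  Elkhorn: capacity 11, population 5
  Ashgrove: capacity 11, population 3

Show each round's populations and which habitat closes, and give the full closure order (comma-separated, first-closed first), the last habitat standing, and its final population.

Round 1: Ashgrove=3 Cedarfen=3 Elkhorn=5 Greywater=19 Hollowpine=14 Ironridge=3 → close Greywater (overflow 8)
  19÷5 = 3 each, +1 to first 4
Round 2: Ashgrove=7 Cedarfen=7 Elkhorn=9 Hollowpine=18 Ironridge=6 → close Hollowpine (overflow 3)
  18÷4 = 4 each, +1 to first 2
Round 3: Ashgrove=12 Cedarfen=12 Elkhorn=13 Ironridge=10 → close Elkhorn (overflow 2)
  13÷3 = 4 each, +1 to first 1
Round 4: Ashgrove=17 Cedarfen=16 Ironridge=14 → close Ashgrove (overflow 6)
  17÷2 = 8 each, +1 to first 1
Round 5: Cedarfen=25 Ironridge=22 → close Cedarfen (overflow 14)
  25÷1 = 25 each, +1 to first 0

Closure order: Greywater, Hollowpine, Elkhorn, Ashgrove, Cedarfen
Last habitat: Ironridge with 47 animals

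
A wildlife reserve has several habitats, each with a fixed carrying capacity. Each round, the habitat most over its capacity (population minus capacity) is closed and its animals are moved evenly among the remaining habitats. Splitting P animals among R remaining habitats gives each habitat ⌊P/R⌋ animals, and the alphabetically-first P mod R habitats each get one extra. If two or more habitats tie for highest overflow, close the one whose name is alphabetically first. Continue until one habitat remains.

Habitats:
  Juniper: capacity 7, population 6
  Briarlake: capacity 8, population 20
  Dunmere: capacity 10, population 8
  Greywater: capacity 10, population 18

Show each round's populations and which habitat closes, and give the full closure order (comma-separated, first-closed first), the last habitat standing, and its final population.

Round 1: Briarlake=20 Dunmere=8 Greywater=18 Juniper=6 → close Briarlake (overflow 12)
  20÷3 = 6 each, +1 to first 2
Round 2: Dunmere=15 Greywater=25 Juniper=12 → close Greywater (overflow 15)
  25÷2 = 12 each, +1 to first 1
Round 3: Dunmere=28 Juniper=24 → close Dunmere (overflow 18)
  28÷1 = 28 each, +1 to first 0

Closure order: Briarlake, Greywater, Dunmere
Last habitat: Juniper with 52 animals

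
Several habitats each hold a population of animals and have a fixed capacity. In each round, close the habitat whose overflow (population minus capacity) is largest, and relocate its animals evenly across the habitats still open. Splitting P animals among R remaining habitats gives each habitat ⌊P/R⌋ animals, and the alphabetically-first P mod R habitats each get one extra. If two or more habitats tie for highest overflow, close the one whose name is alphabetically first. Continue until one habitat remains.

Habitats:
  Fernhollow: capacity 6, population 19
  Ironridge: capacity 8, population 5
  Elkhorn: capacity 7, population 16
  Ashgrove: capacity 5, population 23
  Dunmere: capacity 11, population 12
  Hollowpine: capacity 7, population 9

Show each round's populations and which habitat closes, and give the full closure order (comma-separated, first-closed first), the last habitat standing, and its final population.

Round 1: Ashgrove=23 Dunmere=12 Elkhorn=16 Fernhollow=19 Hollowpine=9 Ironridge=5 → close Ashgrove (overflow 18)
  23÷5 = 4 each, +1 to first 3
Round 2: Dunmere=17 Elkhorn=21 Fernhollow=24 Hollowpine=13 Ironridge=9 → close Fernhollow (overflow 18)
  24÷4 = 6 each, +1 to first 0
Round 3: Dunmere=23 Elkhorn=27 Hollowpine=19 Ironridge=15 → close Elkhorn (overflow 20)
  27÷3 = 9 each, +1 to first 0
Round 4: Dunmere=32 Hollowpine=28 Ironridge=24 → close Dunmere (overflow 21)
  32÷2 = 16 each, +1 to first 0
Round 5: Hollowpine=44 Ironridge=40 → close Hollowpine (overflow 37)
  44÷1 = 44 each, +1 to first 0

Closure order: Ashgrove, Fernhollow, Elkhorn, Dunmere, Hollowpine
Last habitat: Ironridge with 84 animals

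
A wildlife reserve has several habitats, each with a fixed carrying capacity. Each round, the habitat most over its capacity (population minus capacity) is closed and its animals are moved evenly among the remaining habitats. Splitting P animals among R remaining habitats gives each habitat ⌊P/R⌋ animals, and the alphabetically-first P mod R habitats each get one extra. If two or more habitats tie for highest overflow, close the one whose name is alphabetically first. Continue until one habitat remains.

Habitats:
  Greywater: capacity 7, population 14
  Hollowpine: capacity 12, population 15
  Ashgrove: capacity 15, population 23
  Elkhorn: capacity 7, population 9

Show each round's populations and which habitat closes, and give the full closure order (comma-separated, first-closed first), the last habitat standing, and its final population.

Closure order: Ashgrove, Greywater, Elkhorn
Last habitat: Hollowpine with 61 animals

Round 1: Ashgrove=23 Elkhorn=9 Greywater=14 Hollowpine=15 → close Ashgrove (overflow 8)
  23÷3 = 7 each, +1 to first 2
Round 2: Elkhorn=17 Greywater=22 Hollowpine=22 → close Greywater (overflow 15)
  22÷2 = 11 each, +1 to first 0
Round 3: Elkhorn=28 Hollowpine=33 → close Elkhorn (overflow 21)
  28÷1 = 28 each, +1 to first 0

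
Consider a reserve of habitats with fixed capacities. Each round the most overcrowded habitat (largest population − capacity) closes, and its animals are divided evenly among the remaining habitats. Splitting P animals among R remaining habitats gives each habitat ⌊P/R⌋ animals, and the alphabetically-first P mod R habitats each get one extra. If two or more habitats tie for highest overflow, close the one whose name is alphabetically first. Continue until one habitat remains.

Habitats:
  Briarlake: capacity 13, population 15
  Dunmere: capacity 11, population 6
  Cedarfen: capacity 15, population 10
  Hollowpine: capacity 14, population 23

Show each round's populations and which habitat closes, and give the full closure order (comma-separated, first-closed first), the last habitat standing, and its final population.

Closure order: Hollowpine, Briarlake, Cedarfen
Last habitat: Dunmere with 54 animals

Round 1: Briarlake=15 Cedarfen=10 Dunmere=6 Hollowpine=23 → close Hollowpine (overflow 9)
  23÷3 = 7 each, +1 to first 2
Round 2: Briarlake=23 Cedarfen=18 Dunmere=13 → close Briarlake (overflow 10)
  23÷2 = 11 each, +1 to first 1
Round 3: Cedarfen=30 Dunmere=24 → close Cedarfen (overflow 15)
  30÷1 = 30 each, +1 to first 0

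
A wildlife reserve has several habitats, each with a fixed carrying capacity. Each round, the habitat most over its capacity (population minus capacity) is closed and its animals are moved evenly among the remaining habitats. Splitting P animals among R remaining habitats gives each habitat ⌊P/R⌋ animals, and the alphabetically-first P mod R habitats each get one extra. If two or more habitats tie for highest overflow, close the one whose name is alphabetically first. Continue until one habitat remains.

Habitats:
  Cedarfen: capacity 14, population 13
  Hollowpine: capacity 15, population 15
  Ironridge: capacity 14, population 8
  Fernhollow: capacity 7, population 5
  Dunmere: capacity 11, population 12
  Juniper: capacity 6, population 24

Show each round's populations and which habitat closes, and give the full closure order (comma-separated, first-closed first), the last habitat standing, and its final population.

Round 1: Cedarfen=13 Dunmere=12 Fernhollow=5 Hollowpine=15 Ironridge=8 Juniper=24 → close Juniper (overflow 18)
  24÷5 = 4 each, +1 to first 4
Round 2: Cedarfen=18 Dunmere=17 Fernhollow=10 Hollowpine=20 Ironridge=12 → close Dunmere (overflow 6)
  17÷4 = 4 each, +1 to first 1
Round 3: Cedarfen=23 Fernhollow=14 Hollowpine=24 Ironridge=16 → close Cedarfen (overflow 9)
  23÷3 = 7 each, +1 to first 2
Round 4: Fernhollow=22 Hollowpine=32 Ironridge=23 → close Hollowpine (overflow 17)
  32÷2 = 16 each, +1 to first 0
Round 5: Fernhollow=38 Ironridge=39 → close Fernhollow (overflow 31)
  38÷1 = 38 each, +1 to first 0

Closure order: Juniper, Dunmere, Cedarfen, Hollowpine, Fernhollow
Last habitat: Ironridge with 77 animals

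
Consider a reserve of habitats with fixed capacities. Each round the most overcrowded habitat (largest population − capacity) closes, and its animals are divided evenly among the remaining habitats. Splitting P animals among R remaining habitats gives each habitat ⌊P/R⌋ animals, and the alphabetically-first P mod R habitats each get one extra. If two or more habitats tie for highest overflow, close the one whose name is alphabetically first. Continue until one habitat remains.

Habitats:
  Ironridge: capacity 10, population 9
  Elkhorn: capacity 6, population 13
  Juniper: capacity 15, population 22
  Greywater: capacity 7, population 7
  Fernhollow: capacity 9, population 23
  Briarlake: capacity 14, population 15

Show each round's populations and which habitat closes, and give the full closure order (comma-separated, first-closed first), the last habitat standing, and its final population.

Closure order: Fernhollow, Elkhorn, Juniper, Briarlake, Greywater
Last habitat: Ironridge with 89 animals

Round 1: Briarlake=15 Elkhorn=13 Fernhollow=23 Greywater=7 Ironridge=9 Juniper=22 → close Fernhollow (overflow 14)
  23÷5 = 4 each, +1 to first 3
Round 2: Briarlake=20 Elkhorn=18 Greywater=12 Ironridge=13 Juniper=26 → close Elkhorn (overflow 12)
  18÷4 = 4 each, +1 to first 2
Round 3: Briarlake=25 Greywater=17 Ironridge=17 Juniper=30 → close Juniper (overflow 15)
  30÷3 = 10 each, +1 to first 0
Round 4: Briarlake=35 Greywater=27 Ironridge=27 → close Briarlake (overflow 21)
  35÷2 = 17 each, +1 to first 1
Round 5: Greywater=45 Ironridge=44 → close Greywater (overflow 38)
  45÷1 = 45 each, +1 to first 0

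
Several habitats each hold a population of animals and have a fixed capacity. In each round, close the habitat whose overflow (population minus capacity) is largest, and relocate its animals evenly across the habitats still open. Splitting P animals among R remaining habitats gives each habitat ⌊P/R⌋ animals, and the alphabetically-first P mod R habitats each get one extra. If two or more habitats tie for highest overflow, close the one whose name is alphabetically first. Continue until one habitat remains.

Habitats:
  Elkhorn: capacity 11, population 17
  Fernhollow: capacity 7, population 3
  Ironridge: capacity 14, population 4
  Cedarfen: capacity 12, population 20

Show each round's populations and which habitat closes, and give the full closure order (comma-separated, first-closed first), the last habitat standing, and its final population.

Closure order: Cedarfen, Elkhorn, Fernhollow
Last habitat: Ironridge with 44 animals

Round 1: Cedarfen=20 Elkhorn=17 Fernhollow=3 Ironridge=4 → close Cedarfen (overflow 8)
  20÷3 = 6 each, +1 to first 2
Round 2: Elkhorn=24 Fernhollow=10 Ironridge=10 → close Elkhorn (overflow 13)
  24÷2 = 12 each, +1 to first 0
Round 3: Fernhollow=22 Ironridge=22 → close Fernhollow (overflow 15)
  22÷1 = 22 each, +1 to first 0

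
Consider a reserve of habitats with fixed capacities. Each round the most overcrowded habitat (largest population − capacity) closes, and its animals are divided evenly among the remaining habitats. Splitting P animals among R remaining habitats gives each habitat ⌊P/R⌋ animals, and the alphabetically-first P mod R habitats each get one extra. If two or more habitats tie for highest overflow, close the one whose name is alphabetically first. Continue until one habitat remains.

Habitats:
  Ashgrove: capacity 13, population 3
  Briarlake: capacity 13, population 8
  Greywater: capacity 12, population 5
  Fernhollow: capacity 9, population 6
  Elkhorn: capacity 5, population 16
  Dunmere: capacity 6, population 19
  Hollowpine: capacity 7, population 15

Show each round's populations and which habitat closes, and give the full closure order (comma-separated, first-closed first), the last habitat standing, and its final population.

Round 1: Ashgrove=3 Briarlake=8 Dunmere=19 Elkhorn=16 Fernhollow=6 Greywater=5 Hollowpine=15 → close Dunmere (overflow 13)
  19÷6 = 3 each, +1 to first 1
Round 2: Ashgrove=7 Briarlake=11 Elkhorn=19 Fernhollow=9 Greywater=8 Hollowpine=18 → close Elkhorn (overflow 14)
  19÷5 = 3 each, +1 to first 4
Round 3: Ashgrove=11 Briarlake=15 Fernhollow=13 Greywater=12 Hollowpine=21 → close Hollowpine (overflow 14)
  21÷4 = 5 each, +1 to first 1
Round 4: Ashgrove=17 Briarlake=20 Fernhollow=18 Greywater=17 → close Fernhollow (overflow 9)
  18÷3 = 6 each, +1 to first 0
Round 5: Ashgrove=23 Briarlake=26 Greywater=23 → close Briarlake (overflow 13)
  26÷2 = 13 each, +1 to first 0
Round 6: Ashgrove=36 Greywater=36 → close Greywater (overflow 24)
  36÷1 = 36 each, +1 to first 0

Closure order: Dunmere, Elkhorn, Hollowpine, Fernhollow, Briarlake, Greywater
Last habitat: Ashgrove with 72 animals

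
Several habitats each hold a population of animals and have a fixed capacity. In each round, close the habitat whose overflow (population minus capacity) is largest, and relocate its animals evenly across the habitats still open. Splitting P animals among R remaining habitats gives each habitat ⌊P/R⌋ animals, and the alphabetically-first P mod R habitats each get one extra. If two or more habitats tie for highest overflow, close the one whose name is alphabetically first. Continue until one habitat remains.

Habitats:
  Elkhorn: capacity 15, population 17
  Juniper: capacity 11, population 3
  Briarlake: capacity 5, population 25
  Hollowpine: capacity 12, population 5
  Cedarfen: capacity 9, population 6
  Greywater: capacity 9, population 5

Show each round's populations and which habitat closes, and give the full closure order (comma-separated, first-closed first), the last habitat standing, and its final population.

Closure order: Briarlake, Elkhorn, Cedarfen, Greywater, Hollowpine
Last habitat: Juniper with 61 animals

Round 1: Briarlake=25 Cedarfen=6 Elkhorn=17 Greywater=5 Hollowpine=5 Juniper=3 → close Briarlake (overflow 20)
  25÷5 = 5 each, +1 to first 0
Round 2: Cedarfen=11 Elkhorn=22 Greywater=10 Hollowpine=10 Juniper=8 → close Elkhorn (overflow 7)
  22÷4 = 5 each, +1 to first 2
Round 3: Cedarfen=17 Greywater=16 Hollowpine=15 Juniper=13 → close Cedarfen (overflow 8)
  17÷3 = 5 each, +1 to first 2
Round 4: Greywater=22 Hollowpine=21 Juniper=18 → close Greywater (overflow 13)
  22÷2 = 11 each, +1 to first 0
Round 5: Hollowpine=32 Juniper=29 → close Hollowpine (overflow 20)
  32÷1 = 32 each, +1 to first 0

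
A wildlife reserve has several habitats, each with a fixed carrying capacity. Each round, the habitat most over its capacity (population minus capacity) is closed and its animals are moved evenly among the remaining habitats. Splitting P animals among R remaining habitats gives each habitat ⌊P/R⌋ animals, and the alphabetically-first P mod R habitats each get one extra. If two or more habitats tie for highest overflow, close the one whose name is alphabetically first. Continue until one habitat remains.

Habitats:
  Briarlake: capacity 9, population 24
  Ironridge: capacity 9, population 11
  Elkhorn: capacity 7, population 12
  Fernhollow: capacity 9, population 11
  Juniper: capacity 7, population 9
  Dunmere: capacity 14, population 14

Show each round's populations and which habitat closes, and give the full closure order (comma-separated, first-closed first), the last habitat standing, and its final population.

Round 1: Briarlake=24 Dunmere=14 Elkhorn=12 Fernhollow=11 Ironridge=11 Juniper=9 → close Briarlake (overflow 15)
  24÷5 = 4 each, +1 to first 4
Round 2: Dunmere=19 Elkhorn=17 Fernhollow=16 Ironridge=16 Juniper=13 → close Elkhorn (overflow 10)
  17÷4 = 4 each, +1 to first 1
Round 3: Dunmere=24 Fernhollow=20 Ironridge=20 Juniper=17 → close Fernhollow (overflow 11)
  20÷3 = 6 each, +1 to first 2
Round 4: Dunmere=31 Ironridge=27 Juniper=23 → close Ironridge (overflow 18)
  27÷2 = 13 each, +1 to first 1
Round 5: Dunmere=45 Juniper=36 → close Dunmere (overflow 31)
  45÷1 = 45 each, +1 to first 0

Closure order: Briarlake, Elkhorn, Fernhollow, Ironridge, Dunmere
Last habitat: Juniper with 81 animals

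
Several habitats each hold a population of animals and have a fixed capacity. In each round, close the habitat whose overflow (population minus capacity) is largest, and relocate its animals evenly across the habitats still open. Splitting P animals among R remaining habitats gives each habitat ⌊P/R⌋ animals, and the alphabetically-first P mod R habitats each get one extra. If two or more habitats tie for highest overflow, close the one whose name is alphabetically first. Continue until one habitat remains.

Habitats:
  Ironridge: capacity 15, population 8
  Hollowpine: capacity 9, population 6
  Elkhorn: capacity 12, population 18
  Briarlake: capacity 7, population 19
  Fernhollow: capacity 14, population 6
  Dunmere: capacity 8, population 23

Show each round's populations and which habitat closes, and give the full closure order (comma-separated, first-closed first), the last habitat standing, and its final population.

Closure order: Dunmere, Briarlake, Elkhorn, Hollowpine, Fernhollow
Last habitat: Ironridge with 80 animals

Round 1: Briarlake=19 Dunmere=23 Elkhorn=18 Fernhollow=6 Hollowpine=6 Ironridge=8 → close Dunmere (overflow 15)
  23÷5 = 4 each, +1 to first 3
Round 2: Briarlake=24 Elkhorn=23 Fernhollow=11 Hollowpine=10 Ironridge=12 → close Briarlake (overflow 17)
  24÷4 = 6 each, +1 to first 0
Round 3: Elkhorn=29 Fernhollow=17 Hollowpine=16 Ironridge=18 → close Elkhorn (overflow 17)
  29÷3 = 9 each, +1 to first 2
Round 4: Fernhollow=27 Hollowpine=26 Ironridge=27 → close Hollowpine (overflow 17)
  26÷2 = 13 each, +1 to first 0
Round 5: Fernhollow=40 Ironridge=40 → close Fernhollow (overflow 26)
  40÷1 = 40 each, +1 to first 0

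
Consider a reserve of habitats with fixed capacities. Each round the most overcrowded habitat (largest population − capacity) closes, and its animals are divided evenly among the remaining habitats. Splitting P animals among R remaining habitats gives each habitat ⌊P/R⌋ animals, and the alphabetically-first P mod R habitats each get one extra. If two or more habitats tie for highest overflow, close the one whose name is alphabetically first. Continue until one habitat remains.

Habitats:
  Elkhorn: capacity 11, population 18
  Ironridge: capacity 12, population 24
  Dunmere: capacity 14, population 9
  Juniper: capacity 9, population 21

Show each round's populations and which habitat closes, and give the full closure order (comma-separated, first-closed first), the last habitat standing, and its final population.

Closure order: Ironridge, Juniper, Elkhorn
Last habitat: Dunmere with 72 animals

Round 1: Dunmere=9 Elkhorn=18 Ironridge=24 Juniper=21 → close Ironridge (overflow 12)
  24÷3 = 8 each, +1 to first 0
Round 2: Dunmere=17 Elkhorn=26 Juniper=29 → close Juniper (overflow 20)
  29÷2 = 14 each, +1 to first 1
Round 3: Dunmere=32 Elkhorn=40 → close Elkhorn (overflow 29)
  40÷1 = 40 each, +1 to first 0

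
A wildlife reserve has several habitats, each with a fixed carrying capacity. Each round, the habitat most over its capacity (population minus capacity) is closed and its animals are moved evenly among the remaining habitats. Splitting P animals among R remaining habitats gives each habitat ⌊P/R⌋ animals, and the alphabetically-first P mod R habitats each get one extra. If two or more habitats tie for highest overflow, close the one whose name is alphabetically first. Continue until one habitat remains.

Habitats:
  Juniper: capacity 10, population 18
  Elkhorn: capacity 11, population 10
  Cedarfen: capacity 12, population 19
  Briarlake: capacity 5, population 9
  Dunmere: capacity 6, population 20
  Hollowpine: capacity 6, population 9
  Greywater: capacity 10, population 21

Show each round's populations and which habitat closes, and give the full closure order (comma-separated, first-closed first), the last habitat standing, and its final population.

Closure order: Dunmere, Greywater, Cedarfen, Juniper, Briarlake, Hollowpine
Last habitat: Elkhorn with 106 animals

Round 1: Briarlake=9 Cedarfen=19 Dunmere=20 Elkhorn=10 Greywater=21 Hollowpine=9 Juniper=18 → close Dunmere (overflow 14)
  20÷6 = 3 each, +1 to first 2
Round 2: Briarlake=13 Cedarfen=23 Elkhorn=13 Greywater=24 Hollowpine=12 Juniper=21 → close Greywater (overflow 14)
  24÷5 = 4 each, +1 to first 4
Round 3: Briarlake=18 Cedarfen=28 Elkhorn=18 Hollowpine=17 Juniper=25 → close Cedarfen (overflow 16)
  28÷4 = 7 each, +1 to first 0
Round 4: Briarlake=25 Elkhorn=25 Hollowpine=24 Juniper=32 → close Juniper (overflow 22)
  32÷3 = 10 each, +1 to first 2
Round 5: Briarlake=36 Elkhorn=36 Hollowpine=34 → close Briarlake (overflow 31)
  36÷2 = 18 each, +1 to first 0
Round 6: Elkhorn=54 Hollowpine=52 → close Hollowpine (overflow 46)
  52÷1 = 52 each, +1 to first 0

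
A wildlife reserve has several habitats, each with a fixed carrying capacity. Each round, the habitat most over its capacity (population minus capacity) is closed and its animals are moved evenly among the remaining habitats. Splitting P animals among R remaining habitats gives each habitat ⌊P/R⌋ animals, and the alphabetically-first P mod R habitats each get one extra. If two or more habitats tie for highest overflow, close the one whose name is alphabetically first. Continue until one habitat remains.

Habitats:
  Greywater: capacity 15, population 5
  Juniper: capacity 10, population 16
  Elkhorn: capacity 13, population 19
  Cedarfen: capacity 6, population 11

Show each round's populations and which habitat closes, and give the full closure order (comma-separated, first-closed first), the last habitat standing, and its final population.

Closure order: Elkhorn, Cedarfen, Juniper
Last habitat: Greywater with 51 animals

Round 1: Cedarfen=11 Elkhorn=19 Greywater=5 Juniper=16 → close Elkhorn (overflow 6)
  19÷3 = 6 each, +1 to first 1
Round 2: Cedarfen=18 Greywater=11 Juniper=22 → close Cedarfen (overflow 12)
  18÷2 = 9 each, +1 to first 0
Round 3: Greywater=20 Juniper=31 → close Juniper (overflow 21)
  31÷1 = 31 each, +1 to first 0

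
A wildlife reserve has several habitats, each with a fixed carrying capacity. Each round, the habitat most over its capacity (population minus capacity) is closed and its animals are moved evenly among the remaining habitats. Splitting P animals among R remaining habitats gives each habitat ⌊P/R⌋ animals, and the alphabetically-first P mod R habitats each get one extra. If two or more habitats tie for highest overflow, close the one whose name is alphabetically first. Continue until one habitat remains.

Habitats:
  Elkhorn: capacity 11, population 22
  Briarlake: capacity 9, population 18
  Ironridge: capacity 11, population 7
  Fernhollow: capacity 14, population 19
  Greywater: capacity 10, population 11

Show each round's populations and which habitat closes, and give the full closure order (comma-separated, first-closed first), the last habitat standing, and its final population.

Round 1: Briarlake=18 Elkhorn=22 Fernhollow=19 Greywater=11 Ironridge=7 → close Elkhorn (overflow 11)
  22÷4 = 5 each, +1 to first 2
Round 2: Briarlake=24 Fernhollow=25 Greywater=16 Ironridge=12 → close Briarlake (overflow 15)
  24÷3 = 8 each, +1 to first 0
Round 3: Fernhollow=33 Greywater=24 Ironridge=20 → close Fernhollow (overflow 19)
  33÷2 = 16 each, +1 to first 1
Round 4: Greywater=41 Ironridge=36 → close Greywater (overflow 31)
  41÷1 = 41 each, +1 to first 0

Closure order: Elkhorn, Briarlake, Fernhollow, Greywater
Last habitat: Ironridge with 77 animals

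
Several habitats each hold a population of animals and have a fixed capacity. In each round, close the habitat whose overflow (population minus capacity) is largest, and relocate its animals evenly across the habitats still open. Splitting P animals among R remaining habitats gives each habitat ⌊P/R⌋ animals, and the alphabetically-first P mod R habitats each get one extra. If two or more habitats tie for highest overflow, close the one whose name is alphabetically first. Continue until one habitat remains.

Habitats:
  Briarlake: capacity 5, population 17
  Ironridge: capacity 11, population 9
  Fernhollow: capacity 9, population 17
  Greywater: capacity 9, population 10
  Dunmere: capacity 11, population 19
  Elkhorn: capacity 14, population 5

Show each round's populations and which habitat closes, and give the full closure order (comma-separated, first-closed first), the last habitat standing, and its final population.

Round 1: Briarlake=17 Dunmere=19 Elkhorn=5 Fernhollow=17 Greywater=10 Ironridge=9 → close Briarlake (overflow 12)
  17÷5 = 3 each, +1 to first 2
Round 2: Dunmere=23 Elkhorn=9 Fernhollow=20 Greywater=13 Ironridge=12 → close Dunmere (overflow 12)
  23÷4 = 5 each, +1 to first 3
Round 3: Elkhorn=15 Fernhollow=26 Greywater=19 Ironridge=17 → close Fernhollow (overflow 17)
  26÷3 = 8 each, +1 to first 2
Round 4: Elkhorn=24 Greywater=28 Ironridge=25 → close Greywater (overflow 19)
  28÷2 = 14 each, +1 to first 0
Round 5: Elkhorn=38 Ironridge=39 → close Ironridge (overflow 28)
  39÷1 = 39 each, +1 to first 0

Closure order: Briarlake, Dunmere, Fernhollow, Greywater, Ironridge
Last habitat: Elkhorn with 77 animals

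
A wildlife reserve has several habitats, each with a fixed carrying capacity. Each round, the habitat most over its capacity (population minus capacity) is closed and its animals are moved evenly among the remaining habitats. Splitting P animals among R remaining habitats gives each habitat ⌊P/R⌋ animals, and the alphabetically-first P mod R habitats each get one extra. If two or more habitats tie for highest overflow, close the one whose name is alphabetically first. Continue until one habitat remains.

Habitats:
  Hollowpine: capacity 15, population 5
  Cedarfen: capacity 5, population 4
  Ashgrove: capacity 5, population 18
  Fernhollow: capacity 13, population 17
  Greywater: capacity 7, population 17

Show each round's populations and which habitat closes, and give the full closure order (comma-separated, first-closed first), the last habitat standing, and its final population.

Round 1: Ashgrove=18 Cedarfen=4 Fernhollow=17 Greywater=17 Hollowpine=5 → close Ashgrove (overflow 13)
  18÷4 = 4 each, +1 to first 2
Round 2: Cedarfen=9 Fernhollow=22 Greywater=21 Hollowpine=9 → close Greywater (overflow 14)
  21÷3 = 7 each, +1 to first 0
Round 3: Cedarfen=16 Fernhollow=29 Hollowpine=16 → close Fernhollow (overflow 16)
  29÷2 = 14 each, +1 to first 1
Round 4: Cedarfen=31 Hollowpine=30 → close Cedarfen (overflow 26)
  31÷1 = 31 each, +1 to first 0

Closure order: Ashgrove, Greywater, Fernhollow, Cedarfen
Last habitat: Hollowpine with 61 animals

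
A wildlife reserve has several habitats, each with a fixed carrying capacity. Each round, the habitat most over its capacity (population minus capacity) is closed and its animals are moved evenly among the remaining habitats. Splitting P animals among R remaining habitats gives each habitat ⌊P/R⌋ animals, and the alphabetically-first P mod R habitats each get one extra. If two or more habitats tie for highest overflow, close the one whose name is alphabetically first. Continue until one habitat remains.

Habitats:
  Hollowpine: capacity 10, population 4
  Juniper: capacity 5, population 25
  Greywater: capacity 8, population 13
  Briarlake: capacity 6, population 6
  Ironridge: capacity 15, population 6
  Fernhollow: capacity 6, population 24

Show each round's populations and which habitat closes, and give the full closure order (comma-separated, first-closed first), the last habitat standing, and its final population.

Closure order: Juniper, Fernhollow, Greywater, Briarlake, Hollowpine
Last habitat: Ironridge with 78 animals

Round 1: Briarlake=6 Fernhollow=24 Greywater=13 Hollowpine=4 Ironridge=6 Juniper=25 → close Juniper (overflow 20)
  25÷5 = 5 each, +1 to first 0
Round 2: Briarlake=11 Fernhollow=29 Greywater=18 Hollowpine=9 Ironridge=11 → close Fernhollow (overflow 23)
  29÷4 = 7 each, +1 to first 1
Round 3: Briarlake=19 Greywater=25 Hollowpine=16 Ironridge=18 → close Greywater (overflow 17)
  25÷3 = 8 each, +1 to first 1
Round 4: Briarlake=28 Hollowpine=24 Ironridge=26 → close Briarlake (overflow 22)
  28÷2 = 14 each, +1 to first 0
Round 5: Hollowpine=38 Ironridge=40 → close Hollowpine (overflow 28)
  38÷1 = 38 each, +1 to first 0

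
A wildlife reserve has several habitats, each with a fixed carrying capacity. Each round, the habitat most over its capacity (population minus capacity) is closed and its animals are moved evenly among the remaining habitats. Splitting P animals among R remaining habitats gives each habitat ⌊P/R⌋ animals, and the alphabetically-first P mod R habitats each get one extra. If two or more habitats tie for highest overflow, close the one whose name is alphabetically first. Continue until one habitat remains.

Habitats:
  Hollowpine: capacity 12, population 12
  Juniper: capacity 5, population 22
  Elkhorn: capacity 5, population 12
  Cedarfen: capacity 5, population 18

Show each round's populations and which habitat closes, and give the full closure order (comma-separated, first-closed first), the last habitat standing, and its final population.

Round 1: Cedarfen=18 Elkhorn=12 Hollowpine=12 Juniper=22 → close Juniper (overflow 17)
  22÷3 = 7 each, +1 to first 1
Round 2: Cedarfen=26 Elkhorn=19 Hollowpine=19 → close Cedarfen (overflow 21)
  26÷2 = 13 each, +1 to first 0
Round 3: Elkhorn=32 Hollowpine=32 → close Elkhorn (overflow 27)
  32÷1 = 32 each, +1 to first 0

Closure order: Juniper, Cedarfen, Elkhorn
Last habitat: Hollowpine with 64 animals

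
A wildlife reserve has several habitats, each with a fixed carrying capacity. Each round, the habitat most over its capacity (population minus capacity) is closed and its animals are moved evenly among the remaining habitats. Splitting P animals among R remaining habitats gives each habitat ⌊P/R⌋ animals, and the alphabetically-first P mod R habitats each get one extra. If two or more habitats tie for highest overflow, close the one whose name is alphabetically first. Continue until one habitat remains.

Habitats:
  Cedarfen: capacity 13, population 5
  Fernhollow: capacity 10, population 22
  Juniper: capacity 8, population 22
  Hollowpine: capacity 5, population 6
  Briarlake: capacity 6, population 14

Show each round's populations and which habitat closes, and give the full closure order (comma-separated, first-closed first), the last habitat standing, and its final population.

Closure order: Juniper, Fernhollow, Briarlake, Hollowpine
Last habitat: Cedarfen with 69 animals

Round 1: Briarlake=14 Cedarfen=5 Fernhollow=22 Hollowpine=6 Juniper=22 → close Juniper (overflow 14)
  22÷4 = 5 each, +1 to first 2
Round 2: Briarlake=20 Cedarfen=11 Fernhollow=27 Hollowpine=11 → close Fernhollow (overflow 17)
  27÷3 = 9 each, +1 to first 0
Round 3: Briarlake=29 Cedarfen=20 Hollowpine=20 → close Briarlake (overflow 23)
  29÷2 = 14 each, +1 to first 1
Round 4: Cedarfen=35 Hollowpine=34 → close Hollowpine (overflow 29)
  34÷1 = 34 each, +1 to first 0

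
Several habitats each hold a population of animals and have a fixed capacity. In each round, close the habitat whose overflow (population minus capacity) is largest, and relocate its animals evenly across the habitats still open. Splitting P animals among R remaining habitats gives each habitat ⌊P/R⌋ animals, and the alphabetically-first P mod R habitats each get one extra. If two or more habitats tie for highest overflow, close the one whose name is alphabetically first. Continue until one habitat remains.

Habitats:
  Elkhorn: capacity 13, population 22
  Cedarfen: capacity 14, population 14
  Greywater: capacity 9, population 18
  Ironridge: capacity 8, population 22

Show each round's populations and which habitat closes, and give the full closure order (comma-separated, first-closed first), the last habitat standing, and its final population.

Round 1: Cedarfen=14 Elkhorn=22 Greywater=18 Ironridge=22 → close Ironridge (overflow 14)
  22÷3 = 7 each, +1 to first 1
Round 2: Cedarfen=22 Elkhorn=29 Greywater=25 → close Elkhorn (overflow 16)
  29÷2 = 14 each, +1 to first 1
Round 3: Cedarfen=37 Greywater=39 → close Greywater (overflow 30)
  39÷1 = 39 each, +1 to first 0

Closure order: Ironridge, Elkhorn, Greywater
Last habitat: Cedarfen with 76 animals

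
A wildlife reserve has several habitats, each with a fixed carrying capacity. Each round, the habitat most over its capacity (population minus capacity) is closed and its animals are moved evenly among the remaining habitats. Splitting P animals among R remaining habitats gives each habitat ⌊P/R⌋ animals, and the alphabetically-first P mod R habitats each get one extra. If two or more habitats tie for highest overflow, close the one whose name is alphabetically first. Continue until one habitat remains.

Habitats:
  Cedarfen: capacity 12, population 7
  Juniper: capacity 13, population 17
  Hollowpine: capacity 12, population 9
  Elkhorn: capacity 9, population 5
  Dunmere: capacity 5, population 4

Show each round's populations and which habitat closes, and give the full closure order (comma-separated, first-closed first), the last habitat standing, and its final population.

Closure order: Juniper, Dunmere, Cedarfen, Elkhorn
Last habitat: Hollowpine with 42 animals

Round 1: Cedarfen=7 Dunmere=4 Elkhorn=5 Hollowpine=9 Juniper=17 → close Juniper (overflow 4)
  17÷4 = 4 each, +1 to first 1
Round 2: Cedarfen=12 Dunmere=8 Elkhorn=9 Hollowpine=13 → close Dunmere (overflow 3)
  8÷3 = 2 each, +1 to first 2
Round 3: Cedarfen=15 Elkhorn=12 Hollowpine=15 → close Cedarfen (overflow 3)
  15÷2 = 7 each, +1 to first 1
Round 4: Elkhorn=20 Hollowpine=22 → close Elkhorn (overflow 11)
  20÷1 = 20 each, +1 to first 0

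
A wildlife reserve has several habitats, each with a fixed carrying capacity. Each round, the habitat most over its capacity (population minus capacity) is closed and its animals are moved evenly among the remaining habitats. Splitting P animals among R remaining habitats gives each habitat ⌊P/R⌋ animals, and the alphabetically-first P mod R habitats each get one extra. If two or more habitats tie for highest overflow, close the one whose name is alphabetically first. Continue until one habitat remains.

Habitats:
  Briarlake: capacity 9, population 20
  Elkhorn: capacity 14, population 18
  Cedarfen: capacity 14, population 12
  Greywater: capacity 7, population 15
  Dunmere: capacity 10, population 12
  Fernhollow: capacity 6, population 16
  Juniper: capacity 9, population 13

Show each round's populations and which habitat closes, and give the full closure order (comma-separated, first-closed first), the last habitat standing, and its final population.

Closure order: Briarlake, Fernhollow, Greywater, Dunmere, Elkhorn, Juniper
Last habitat: Cedarfen with 106 animals

Round 1: Briarlake=20 Cedarfen=12 Dunmere=12 Elkhorn=18 Fernhollow=16 Greywater=15 Juniper=13 → close Briarlake (overflow 11)
  20÷6 = 3 each, +1 to first 2
Round 2: Cedarfen=16 Dunmere=16 Elkhorn=21 Fernhollow=19 Greywater=18 Juniper=16 → close Fernhollow (overflow 13)
  19÷5 = 3 each, +1 to first 4
Round 3: Cedarfen=20 Dunmere=20 Elkhorn=25 Greywater=22 Juniper=19 → close Greywater (overflow 15)
  22÷4 = 5 each, +1 to first 2
Round 4: Cedarfen=26 Dunmere=26 Elkhorn=30 Juniper=24 → close Dunmere (overflow 16)
  26÷3 = 8 each, +1 to first 2
Round 5: Cedarfen=35 Elkhorn=39 Juniper=32 → close Elkhorn (overflow 25)
  39÷2 = 19 each, +1 to first 1
Round 6: Cedarfen=55 Juniper=51 → close Juniper (overflow 42)
  51÷1 = 51 each, +1 to first 0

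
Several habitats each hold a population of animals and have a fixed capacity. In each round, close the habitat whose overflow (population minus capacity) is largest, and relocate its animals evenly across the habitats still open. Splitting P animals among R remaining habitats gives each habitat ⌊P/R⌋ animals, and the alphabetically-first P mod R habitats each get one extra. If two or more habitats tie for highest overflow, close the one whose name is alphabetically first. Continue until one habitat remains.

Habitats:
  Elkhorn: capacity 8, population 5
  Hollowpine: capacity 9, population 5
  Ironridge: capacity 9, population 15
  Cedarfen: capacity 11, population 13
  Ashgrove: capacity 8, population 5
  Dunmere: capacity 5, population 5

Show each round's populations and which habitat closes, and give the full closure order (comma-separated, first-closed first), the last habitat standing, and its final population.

Round 1: Ashgrove=5 Cedarfen=13 Dunmere=5 Elkhorn=5 Hollowpine=5 Ironridge=15 → close Ironridge (overflow 6)
  15÷5 = 3 each, +1 to first 0
Round 2: Ashgrove=8 Cedarfen=16 Dunmere=8 Elkhorn=8 Hollowpine=8 → close Cedarfen (overflow 5)
  16÷4 = 4 each, +1 to first 0
Round 3: Ashgrove=12 Dunmere=12 Elkhorn=12 Hollowpine=12 → close Dunmere (overflow 7)
  12÷3 = 4 each, +1 to first 0
Round 4: Ashgrove=16 Elkhorn=16 Hollowpine=16 → close Ashgrove (overflow 8)
  16÷2 = 8 each, +1 to first 0
Round 5: Elkhorn=24 Hollowpine=24 → close Elkhorn (overflow 16)
  24÷1 = 24 each, +1 to first 0

Closure order: Ironridge, Cedarfen, Dunmere, Ashgrove, Elkhorn
Last habitat: Hollowpine with 48 animals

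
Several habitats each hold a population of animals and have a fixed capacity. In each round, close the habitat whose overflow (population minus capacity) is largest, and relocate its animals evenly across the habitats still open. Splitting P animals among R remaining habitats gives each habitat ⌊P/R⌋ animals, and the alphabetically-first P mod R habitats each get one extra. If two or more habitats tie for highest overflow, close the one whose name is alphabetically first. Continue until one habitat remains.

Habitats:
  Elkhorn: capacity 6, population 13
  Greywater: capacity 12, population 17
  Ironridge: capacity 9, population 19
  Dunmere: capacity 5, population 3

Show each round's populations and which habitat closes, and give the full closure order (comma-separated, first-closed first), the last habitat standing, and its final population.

Closure order: Ironridge, Elkhorn, Greywater
Last habitat: Dunmere with 52 animals

Round 1: Dunmere=3 Elkhorn=13 Greywater=17 Ironridge=19 → close Ironridge (overflow 10)
  19÷3 = 6 each, +1 to first 1
Round 2: Dunmere=10 Elkhorn=19 Greywater=23 → close Elkhorn (overflow 13)
  19÷2 = 9 each, +1 to first 1
Round 3: Dunmere=20 Greywater=32 → close Greywater (overflow 20)
  32÷1 = 32 each, +1 to first 0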